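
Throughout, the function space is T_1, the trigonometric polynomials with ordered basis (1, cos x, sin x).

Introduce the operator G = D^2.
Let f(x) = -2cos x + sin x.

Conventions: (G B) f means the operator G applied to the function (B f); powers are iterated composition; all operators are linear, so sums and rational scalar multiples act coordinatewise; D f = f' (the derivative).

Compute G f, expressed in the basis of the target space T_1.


the image equals g(x) = 2cos x - sin x

D f = cos x + 2sin x
D D f = 2cos x - sin x


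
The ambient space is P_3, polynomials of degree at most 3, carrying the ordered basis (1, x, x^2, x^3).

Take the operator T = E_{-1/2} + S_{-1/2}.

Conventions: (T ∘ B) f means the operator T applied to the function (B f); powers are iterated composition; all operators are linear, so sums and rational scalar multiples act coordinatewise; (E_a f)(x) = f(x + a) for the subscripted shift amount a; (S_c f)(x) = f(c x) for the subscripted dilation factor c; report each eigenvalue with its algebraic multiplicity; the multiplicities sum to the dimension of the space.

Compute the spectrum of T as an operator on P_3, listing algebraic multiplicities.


λ = 1/2 (multiplicity 1), λ = 7/8 (multiplicity 1), λ = 5/4 (multiplicity 1), λ = 2 (multiplicity 1)

image of 1: 2
image of x: (1/2)x - 1/2
image of x^2: (5/4)x^2 - x + 1/4
image of x^3: (7/8)x^3 - (3/2)x^2 + (3/4)x - 1/8
the matrix is upper triangular; its diagonal is (2, 1/2, 5/4, 7/8)
for a triangular matrix the eigenvalues are the diagonal entries, with algebraic multiplicity their repetition count


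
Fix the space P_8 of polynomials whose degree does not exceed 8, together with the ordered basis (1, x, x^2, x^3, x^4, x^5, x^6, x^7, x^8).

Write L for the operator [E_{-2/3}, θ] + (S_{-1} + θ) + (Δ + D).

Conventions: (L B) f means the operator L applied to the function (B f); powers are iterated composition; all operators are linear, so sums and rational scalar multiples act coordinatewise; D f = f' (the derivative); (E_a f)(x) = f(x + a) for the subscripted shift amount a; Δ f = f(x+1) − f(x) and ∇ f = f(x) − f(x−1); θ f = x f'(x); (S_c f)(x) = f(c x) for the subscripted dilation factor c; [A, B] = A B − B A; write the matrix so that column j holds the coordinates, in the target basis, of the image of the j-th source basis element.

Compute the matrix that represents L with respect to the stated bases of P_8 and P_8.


image of 1: 1
image of x: 4/3
image of x^2: 3x^2 + (8/3)x + 17/9
image of x^3: 2x^3 + 4x^2 + (17/3)x + 1/9
image of x^4: 5x^4 + (16/3)x^3 + (34/3)x^2 + (4/9)x + 145/81
image of x^5: 4x^5 + (20/3)x^4 + (170/9)x^3 + (10/9)x^2 + (725/81)x + 83/243
image of x^6: 7x^6 + 8x^5 + (85/3)x^4 + (20/9)x^3 + (725/27)x^2 + (166/81)x + 371/243
image of x^7: 6x^7 + (28/3)x^6 + (119/3)x^5 + (35/9)x^4 + (5075/81)x^3 + (581/81)x^2 + (2597/243)x + 1291/2187
image of x^8: 9x^8 + (32/3)x^7 + (476/9)x^6 + (56/9)x^5 + (10150/81)x^4 + (4648/243)x^3 + (10388/243)x^2 + (10328/2187)x + 8609/6561
each image's coordinates form column j of the matrix

the matrix is [[1, 4/3, 17/9, 1/9, 145/81, 83/243, 371/243, 1291/2187, 8609/6561]; [0, 0, 8/3, 17/3, 4/9, 725/81, 166/81, 2597/243, 10328/2187]; [0, 0, 3, 4, 34/3, 10/9, 725/27, 581/81, 10388/243]; [0, 0, 0, 2, 16/3, 170/9, 20/9, 5075/81, 4648/243]; [0, 0, 0, 0, 5, 20/3, 85/3, 35/9, 10150/81]; [0, 0, 0, 0, 0, 4, 8, 119/3, 56/9]; [0, 0, 0, 0, 0, 0, 7, 28/3, 476/9]; [0, 0, 0, 0, 0, 0, 0, 6, 32/3]; [0, 0, 0, 0, 0, 0, 0, 0, 9]] (rows listed top to bottom)


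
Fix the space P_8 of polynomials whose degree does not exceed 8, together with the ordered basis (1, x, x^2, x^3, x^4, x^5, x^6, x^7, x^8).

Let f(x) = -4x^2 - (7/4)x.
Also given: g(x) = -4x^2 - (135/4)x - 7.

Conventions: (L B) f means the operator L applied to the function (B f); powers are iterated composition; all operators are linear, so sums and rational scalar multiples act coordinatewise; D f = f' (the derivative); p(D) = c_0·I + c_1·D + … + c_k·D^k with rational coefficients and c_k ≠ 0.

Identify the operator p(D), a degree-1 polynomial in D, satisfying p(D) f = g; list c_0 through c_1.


c_0 = 1, c_1 = 4

D^0 f = -4x^2 - (7/4)x
D^1 f = -8x - 7/4
matching coefficients of g against c_0 f + c_1 Df + … from the top degree down determines the c_i
solution: c_0 = 1, c_1 = 4


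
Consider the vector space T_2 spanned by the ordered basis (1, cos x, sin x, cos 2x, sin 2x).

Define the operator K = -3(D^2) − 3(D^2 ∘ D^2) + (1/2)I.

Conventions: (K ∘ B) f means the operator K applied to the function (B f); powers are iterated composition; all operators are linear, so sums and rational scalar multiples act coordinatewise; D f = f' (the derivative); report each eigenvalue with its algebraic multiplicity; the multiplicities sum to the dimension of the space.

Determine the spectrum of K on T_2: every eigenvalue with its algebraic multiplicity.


image of 1: 1/2
image of cos x: (1/2)cos x
image of sin x: (1/2)sin x
image of cos 2x: -(71/2)cos 2x
image of sin 2x: -(71/2)sin 2x
the matrix is diagonal; its diagonal is (1/2, 1/2, 1/2, -71/2, -71/2)
for a triangular matrix the eigenvalues are the diagonal entries, with algebraic multiplicity their repetition count

λ = -71/2 (multiplicity 2), λ = 1/2 (multiplicity 3)


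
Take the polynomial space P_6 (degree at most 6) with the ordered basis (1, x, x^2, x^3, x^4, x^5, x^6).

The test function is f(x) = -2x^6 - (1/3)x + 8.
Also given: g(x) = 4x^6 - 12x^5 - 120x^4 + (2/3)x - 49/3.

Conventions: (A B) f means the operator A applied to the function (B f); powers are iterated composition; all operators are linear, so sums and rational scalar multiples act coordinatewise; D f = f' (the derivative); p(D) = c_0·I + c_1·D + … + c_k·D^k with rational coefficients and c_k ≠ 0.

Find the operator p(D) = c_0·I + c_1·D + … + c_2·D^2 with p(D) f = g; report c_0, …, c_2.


D^0 f = -2x^6 - (1/3)x + 8
D^1 f = -12x^5 - 1/3
D^2 f = -60x^4
matching coefficients of g against c_0 f + c_1 Df + … from the top degree down determines the c_i
solution: c_0 = -2, c_1 = 1, c_2 = 2

p(D) = -2·I + D + 2·D^2, i.e. c_0 = -2, c_1 = 1, c_2 = 2


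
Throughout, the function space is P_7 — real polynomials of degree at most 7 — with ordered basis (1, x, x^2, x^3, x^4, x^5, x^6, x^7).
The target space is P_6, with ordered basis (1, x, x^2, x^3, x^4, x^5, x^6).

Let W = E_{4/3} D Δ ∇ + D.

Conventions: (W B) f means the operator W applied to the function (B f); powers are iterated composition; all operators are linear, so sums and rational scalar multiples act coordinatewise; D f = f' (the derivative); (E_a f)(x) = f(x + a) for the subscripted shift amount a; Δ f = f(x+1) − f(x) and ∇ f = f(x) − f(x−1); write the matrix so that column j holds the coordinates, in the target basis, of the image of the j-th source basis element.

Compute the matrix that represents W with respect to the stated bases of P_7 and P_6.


the matrix is [[0, 1, 0, 6, 32, 350/3, 3280/9, 28378/27]; [0, 0, 2, 0, 24, 160, 700, 22960/9]; [0, 0, 0, 3, 0, 60, 480, 2450]; [0, 0, 0, 0, 4, 0, 120, 1120]; [0, 0, 0, 0, 0, 5, 0, 210]; [0, 0, 0, 0, 0, 0, 6, 0]; [0, 0, 0, 0, 0, 0, 0, 7]] (rows listed top to bottom)

image of 1: 0
image of x: 1
image of x^2: 2x
image of x^3: 3x^2 + 6
image of x^4: 4x^3 + 24x + 32
image of x^5: 5x^4 + 60x^2 + 160x + 350/3
image of x^6: 6x^5 + 120x^3 + 480x^2 + 700x + 3280/9
image of x^7: 7x^6 + 210x^4 + 1120x^3 + 2450x^2 + (22960/9)x + 28378/27
each image's coordinates form column j of the matrix


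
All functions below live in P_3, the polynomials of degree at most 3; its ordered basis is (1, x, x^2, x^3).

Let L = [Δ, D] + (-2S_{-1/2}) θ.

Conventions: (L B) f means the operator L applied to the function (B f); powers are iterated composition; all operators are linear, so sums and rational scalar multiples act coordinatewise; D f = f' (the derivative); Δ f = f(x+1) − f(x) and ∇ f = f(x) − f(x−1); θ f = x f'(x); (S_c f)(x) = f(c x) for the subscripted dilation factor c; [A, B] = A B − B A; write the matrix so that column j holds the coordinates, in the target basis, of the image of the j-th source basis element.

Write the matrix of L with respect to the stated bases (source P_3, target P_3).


image of 1: 0
image of x: x
image of x^2: -x^2
image of x^3: (3/4)x^3
each image's coordinates form column j of the matrix

the matrix is [[0, 0, 0, 0]; [0, 1, 0, 0]; [0, 0, -1, 0]; [0, 0, 0, 3/4]] (rows listed top to bottom)


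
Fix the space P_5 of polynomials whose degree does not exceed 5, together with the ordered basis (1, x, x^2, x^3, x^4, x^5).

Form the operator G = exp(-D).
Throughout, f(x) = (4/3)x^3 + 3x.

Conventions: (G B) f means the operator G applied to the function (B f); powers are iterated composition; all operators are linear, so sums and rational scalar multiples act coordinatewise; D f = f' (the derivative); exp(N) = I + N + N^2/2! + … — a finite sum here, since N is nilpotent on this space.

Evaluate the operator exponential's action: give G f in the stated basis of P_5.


order-1 term: -4x^2 - 3
order-2 term: 4x
order-3 term: -4/3
the series for exp(-D) f terminates at order 3
exp(-D) f = (4/3)x^3 - 4x^2 + 7x - 13/3

g(x) = (4/3)x^3 - 4x^2 + 7x - 13/3


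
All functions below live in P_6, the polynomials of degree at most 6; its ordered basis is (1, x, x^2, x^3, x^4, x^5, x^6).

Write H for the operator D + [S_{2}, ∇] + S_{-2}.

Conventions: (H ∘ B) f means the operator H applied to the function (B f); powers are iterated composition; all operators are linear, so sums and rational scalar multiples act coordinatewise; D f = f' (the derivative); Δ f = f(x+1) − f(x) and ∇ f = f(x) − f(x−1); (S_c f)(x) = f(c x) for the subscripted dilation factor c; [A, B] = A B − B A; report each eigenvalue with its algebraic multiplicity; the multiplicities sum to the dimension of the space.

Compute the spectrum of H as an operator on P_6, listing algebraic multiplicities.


image of 1: 1
image of x: -2x
image of x^2: 4x^2 - 2x + 3
image of x^3: -8x^3 - 9x^2 + 18x - 7
image of x^4: 16x^4 - 28x^3 + 72x^2 - 56x + 15
image of x^5: -32x^5 - 75x^4 + 240x^3 - 280x^2 + 150x - 31
image of x^6: 64x^6 - 186x^5 + 720x^4 - 1120x^3 + 900x^2 - 372x + 63
the matrix is upper triangular; its diagonal is (1, -2, 4, -8, 16, -32, 64)
for a triangular matrix the eigenvalues are the diagonal entries, with algebraic multiplicity their repetition count

λ = -32 (multiplicity 1), λ = -8 (multiplicity 1), λ = -2 (multiplicity 1), λ = 1 (multiplicity 1), λ = 4 (multiplicity 1), λ = 16 (multiplicity 1), λ = 64 (multiplicity 1)


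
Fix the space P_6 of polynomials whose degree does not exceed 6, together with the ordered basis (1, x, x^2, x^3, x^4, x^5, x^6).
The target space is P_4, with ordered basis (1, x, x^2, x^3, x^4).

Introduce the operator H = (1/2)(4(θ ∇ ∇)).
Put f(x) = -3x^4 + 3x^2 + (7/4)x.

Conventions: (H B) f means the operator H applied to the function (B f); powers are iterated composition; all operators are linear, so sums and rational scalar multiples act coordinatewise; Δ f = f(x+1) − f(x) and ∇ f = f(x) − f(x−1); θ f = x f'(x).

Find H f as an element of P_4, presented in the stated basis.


the image equals g(x) = -144x^2 + 144x

∇ f = -12x^3 + 18x^2 - 6x + 7/4
∇ ∇ f = -36x^2 + 72x - 36
θ ∇ ∇ f = -72x^2 + 72x
(4(θ ∇ ∇)) f = -288x^2 + 288x
((1/2)(4(θ ∇ ∇))) f = -144x^2 + 144x


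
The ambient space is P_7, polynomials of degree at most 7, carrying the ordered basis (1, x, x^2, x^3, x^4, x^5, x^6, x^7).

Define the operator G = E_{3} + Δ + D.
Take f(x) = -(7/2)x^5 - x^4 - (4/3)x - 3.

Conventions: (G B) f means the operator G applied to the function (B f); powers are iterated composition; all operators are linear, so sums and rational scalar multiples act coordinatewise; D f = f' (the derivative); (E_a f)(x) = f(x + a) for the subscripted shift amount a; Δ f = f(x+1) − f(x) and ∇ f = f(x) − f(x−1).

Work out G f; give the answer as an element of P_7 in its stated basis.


the image equals g(x) = -(7/2)x^5 - (177/2)x^4 - 370x^3 - 1040x^2 - (4645/3)x - 2837/3

E_{3} f = -(7/2)x^5 - (107/2)x^4 - 327x^3 - 999x^2 - (9161/6)x - 1877/2
Δ f = -(35/2)x^4 - 39x^3 - 41x^2 - (43/2)x - 35/6
D f = -(35/2)x^4 - 4x^3 - 4/3
(E_{3} + Δ + D) f = -(7/2)x^5 - (177/2)x^4 - 370x^3 - 1040x^2 - (4645/3)x - 2837/3


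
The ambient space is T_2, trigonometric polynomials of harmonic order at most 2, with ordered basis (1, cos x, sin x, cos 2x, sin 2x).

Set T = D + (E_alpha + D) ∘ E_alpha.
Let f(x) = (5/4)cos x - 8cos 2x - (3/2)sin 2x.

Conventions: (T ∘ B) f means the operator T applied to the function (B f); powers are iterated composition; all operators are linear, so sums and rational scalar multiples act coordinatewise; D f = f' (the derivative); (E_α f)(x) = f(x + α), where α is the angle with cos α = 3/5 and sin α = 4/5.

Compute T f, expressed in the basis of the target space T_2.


D f = -(5/4)sin x - 3cos 2x + 16sin 2x
E_alpha f = (3/4)cos x - sin x + (4/5)cos 2x + (81/10)sin 2x
E_alpha E_alpha f = -(7/20)cos x - (6/5)sin x + (944/125)cos 2x - (759/250)sin 2x
D E_alpha f = -cos x - (3/4)sin x + (81/5)cos 2x - (8/5)sin 2x
(E_alpha + D) E_alpha f = -(27/20)cos x - (39/20)sin x + (2969/125)cos 2x - (1159/250)sin 2x
(D + (E_alpha + D) ∘ E_alpha) f = -(27/20)cos x - (16/5)sin x + (2594/125)cos 2x + (2841/250)sin 2x

the result is g(x) = -(27/20)cos x - (16/5)sin x + (2594/125)cos 2x + (2841/250)sin 2x


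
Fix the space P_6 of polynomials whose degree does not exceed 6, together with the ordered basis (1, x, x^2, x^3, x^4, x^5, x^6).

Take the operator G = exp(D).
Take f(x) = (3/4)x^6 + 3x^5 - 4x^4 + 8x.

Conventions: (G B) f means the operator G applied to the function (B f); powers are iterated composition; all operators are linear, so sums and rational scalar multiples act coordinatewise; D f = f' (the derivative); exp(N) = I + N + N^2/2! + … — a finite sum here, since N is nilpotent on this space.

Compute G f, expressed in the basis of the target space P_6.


the image equals g(x) = (3/4)x^6 + (15/2)x^5 + (89/4)x^4 + 29x^3 + (69/4)x^2 + (23/2)x + 31/4

order-1 term: (9/2)x^5 + 15x^4 - 16x^3 + 8
order-2 term: (45/4)x^4 + 30x^3 - 24x^2
order-3 term: 15x^3 + 30x^2 - 16x
order-4 term: (45/4)x^2 + 15x - 4
order-5 term: (9/2)x + 3
order-6 term: 3/4
the series for exp(D) f terminates at order 6
exp(D) f = (3/4)x^6 + (15/2)x^5 + (89/4)x^4 + 29x^3 + (69/4)x^2 + (23/2)x + 31/4


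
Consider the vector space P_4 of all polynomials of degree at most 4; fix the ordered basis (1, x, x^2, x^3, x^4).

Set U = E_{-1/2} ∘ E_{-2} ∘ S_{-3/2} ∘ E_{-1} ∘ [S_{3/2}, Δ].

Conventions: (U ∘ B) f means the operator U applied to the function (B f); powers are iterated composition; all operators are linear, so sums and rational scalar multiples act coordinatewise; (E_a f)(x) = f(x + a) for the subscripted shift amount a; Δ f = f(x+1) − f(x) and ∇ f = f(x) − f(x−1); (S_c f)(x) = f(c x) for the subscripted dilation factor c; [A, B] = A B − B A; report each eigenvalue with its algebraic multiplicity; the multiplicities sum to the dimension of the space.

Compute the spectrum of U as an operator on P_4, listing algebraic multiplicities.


image of 1: 0
image of x: -1/2
image of x^2: (9/4)x - 43/8
image of x^3: -(243/32)x^2 + (1161/32)x - 5551/128
image of x^4: (729/32)x^3 - (10449/64)x^2 + (49959/128)x - 79679/256
the matrix is upper triangular; its diagonal is (0, 0, 0, 0, 0)
for a triangular matrix the eigenvalues are the diagonal entries, with algebraic multiplicity their repetition count

λ = 0 (multiplicity 5)


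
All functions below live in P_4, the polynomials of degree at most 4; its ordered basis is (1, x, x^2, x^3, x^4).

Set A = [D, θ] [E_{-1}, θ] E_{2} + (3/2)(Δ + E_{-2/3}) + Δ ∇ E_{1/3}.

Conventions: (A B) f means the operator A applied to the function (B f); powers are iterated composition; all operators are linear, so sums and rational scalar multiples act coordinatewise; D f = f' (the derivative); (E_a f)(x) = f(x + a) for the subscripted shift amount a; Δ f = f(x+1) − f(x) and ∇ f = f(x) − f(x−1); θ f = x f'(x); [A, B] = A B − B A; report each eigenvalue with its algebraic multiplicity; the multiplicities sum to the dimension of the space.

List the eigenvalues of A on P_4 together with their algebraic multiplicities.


λ = 3/2 (multiplicity 5)

image of 1: 3/2
image of x: (3/2)x + 1/2
image of x^2: (3/2)x^2 + x + 13/6
image of x^3: (3/2)x^3 + (3/2)x^2 + (13/2)x - 53/18
image of x^4: (3/2)x^4 + 2x^3 + 13x^2 - (106/9)x - 371/54
the matrix is upper triangular; its diagonal is (3/2, 3/2, 3/2, 3/2, 3/2)
for a triangular matrix the eigenvalues are the diagonal entries, with algebraic multiplicity their repetition count


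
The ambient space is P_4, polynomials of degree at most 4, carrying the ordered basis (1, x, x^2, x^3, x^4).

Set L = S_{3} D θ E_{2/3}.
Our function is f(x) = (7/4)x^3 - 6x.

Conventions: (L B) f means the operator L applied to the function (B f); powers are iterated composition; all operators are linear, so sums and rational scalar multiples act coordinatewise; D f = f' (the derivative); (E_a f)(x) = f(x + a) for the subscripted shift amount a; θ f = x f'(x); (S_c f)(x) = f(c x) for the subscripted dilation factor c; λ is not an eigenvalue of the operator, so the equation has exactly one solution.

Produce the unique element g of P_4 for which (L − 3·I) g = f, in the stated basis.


the image equals g(x) = -(7/12)x^3 - (63/4)x^2 - (197/3)x - 787/27

write g with unknown coordinates in the stated basis and equate coefficients in (L − 3·I) g = f
solving from the highest basis element down gives g = -(7/12)x^3 - (63/4)x^2 - (197/3)x - 787/27
check: L g = -(189/4)x^2 - 203x - 787/9
so L g − 3·g = (7/4)x^3 - 6x = f ✓


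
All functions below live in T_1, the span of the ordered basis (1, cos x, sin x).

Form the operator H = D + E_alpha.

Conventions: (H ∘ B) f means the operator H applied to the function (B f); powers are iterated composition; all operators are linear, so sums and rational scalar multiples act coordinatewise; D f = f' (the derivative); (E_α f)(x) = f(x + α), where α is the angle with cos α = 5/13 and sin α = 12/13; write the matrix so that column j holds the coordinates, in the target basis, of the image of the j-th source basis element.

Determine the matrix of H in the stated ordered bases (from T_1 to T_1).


the matrix is [[1, 0, 0]; [0, 5/13, 25/13]; [0, -25/13, 5/13]] (rows listed top to bottom)

image of 1: 1
image of cos x: (5/13)cos x - (25/13)sin x
image of sin x: (25/13)cos x + (5/13)sin x
each image's coordinates form column j of the matrix


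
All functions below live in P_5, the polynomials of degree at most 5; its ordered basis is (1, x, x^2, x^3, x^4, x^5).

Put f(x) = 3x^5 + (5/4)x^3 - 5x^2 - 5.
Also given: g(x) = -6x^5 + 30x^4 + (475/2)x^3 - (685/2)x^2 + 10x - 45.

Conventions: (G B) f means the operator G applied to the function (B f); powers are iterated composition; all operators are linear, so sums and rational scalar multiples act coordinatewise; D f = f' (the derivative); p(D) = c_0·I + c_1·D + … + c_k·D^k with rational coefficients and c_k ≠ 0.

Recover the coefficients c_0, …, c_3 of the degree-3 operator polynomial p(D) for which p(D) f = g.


D^0 f = 3x^5 + (5/4)x^3 - 5x^2 - 5
D^1 f = 15x^4 + (15/4)x^2 - 10x
D^2 f = 60x^3 + (15/2)x - 10
D^3 f = 180x^2 + 15/2
matching coefficients of g against c_0 f + c_1 Df + … from the top degree down determines the c_i
solution: c_0 = -2, c_1 = 2, c_2 = 4, c_3 = -2

c_0 = -2, c_1 = 2, c_2 = 4, c_3 = -2


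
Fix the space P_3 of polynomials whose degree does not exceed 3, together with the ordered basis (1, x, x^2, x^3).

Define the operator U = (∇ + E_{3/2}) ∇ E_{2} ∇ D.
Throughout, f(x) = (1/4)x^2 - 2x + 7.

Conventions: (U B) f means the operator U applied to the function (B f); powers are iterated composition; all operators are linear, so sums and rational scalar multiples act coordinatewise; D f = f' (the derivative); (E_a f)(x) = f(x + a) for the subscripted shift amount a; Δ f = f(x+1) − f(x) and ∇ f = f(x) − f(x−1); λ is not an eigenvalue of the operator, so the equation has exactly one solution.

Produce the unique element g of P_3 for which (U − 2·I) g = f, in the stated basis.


g(x) = -(1/8)x^2 + x - 7/2

write g with unknown coordinates in the stated basis and equate coefficients in (U − 2·I) g = f
solving from the highest basis element down gives g = -(1/8)x^2 + x - 7/2
check: U g = 0
so U g − 2·g = (1/4)x^2 - 2x + 7 = f ✓


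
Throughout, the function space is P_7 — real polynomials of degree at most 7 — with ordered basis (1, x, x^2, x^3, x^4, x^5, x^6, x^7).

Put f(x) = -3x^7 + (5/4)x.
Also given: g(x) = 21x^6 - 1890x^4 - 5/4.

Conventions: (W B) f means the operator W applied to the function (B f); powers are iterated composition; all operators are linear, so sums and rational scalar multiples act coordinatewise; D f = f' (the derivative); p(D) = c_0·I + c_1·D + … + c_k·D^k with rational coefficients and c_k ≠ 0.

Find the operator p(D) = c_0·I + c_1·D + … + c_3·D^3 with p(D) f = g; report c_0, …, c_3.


p(D) = -D + 3·D^3, i.e. c_0 = 0, c_1 = -1, c_2 = 0, c_3 = 3

D^0 f = -3x^7 + (5/4)x
D^1 f = -21x^6 + 5/4
D^2 f = -126x^5
D^3 f = -630x^4
matching coefficients of g against c_0 f + c_1 Df + … from the top degree down determines the c_i
solution: c_0 = 0, c_1 = -1, c_2 = 0, c_3 = 3


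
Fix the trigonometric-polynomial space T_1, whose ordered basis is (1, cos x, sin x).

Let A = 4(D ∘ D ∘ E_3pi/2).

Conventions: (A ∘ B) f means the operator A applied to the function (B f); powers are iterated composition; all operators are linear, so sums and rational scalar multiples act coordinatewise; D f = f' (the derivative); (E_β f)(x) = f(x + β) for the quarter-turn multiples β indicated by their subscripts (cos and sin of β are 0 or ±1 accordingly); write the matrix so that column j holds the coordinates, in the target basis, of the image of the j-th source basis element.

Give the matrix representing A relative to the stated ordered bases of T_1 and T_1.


the matrix is [[0, 0, 0]; [0, 0, 4]; [0, -4, 0]] (rows listed top to bottom)

image of 1: 0
image of cos x: -4sin x
image of sin x: 4cos x
each image's coordinates form column j of the matrix


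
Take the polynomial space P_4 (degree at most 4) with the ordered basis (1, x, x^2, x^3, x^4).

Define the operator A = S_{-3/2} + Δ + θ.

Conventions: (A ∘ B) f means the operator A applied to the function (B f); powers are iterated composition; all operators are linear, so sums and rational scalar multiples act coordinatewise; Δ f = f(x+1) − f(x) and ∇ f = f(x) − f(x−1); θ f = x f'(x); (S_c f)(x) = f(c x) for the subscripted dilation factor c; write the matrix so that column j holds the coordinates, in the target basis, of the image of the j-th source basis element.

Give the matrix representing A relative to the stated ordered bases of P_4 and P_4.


image of 1: 1
image of x: -(1/2)x + 1
image of x^2: (17/4)x^2 + 2x + 1
image of x^3: -(3/8)x^3 + 3x^2 + 3x + 1
image of x^4: (145/16)x^4 + 4x^3 + 6x^2 + 4x + 1
each image's coordinates form column j of the matrix

the matrix is [[1, 1, 1, 1, 1]; [0, -1/2, 2, 3, 4]; [0, 0, 17/4, 3, 6]; [0, 0, 0, -3/8, 4]; [0, 0, 0, 0, 145/16]] (rows listed top to bottom)


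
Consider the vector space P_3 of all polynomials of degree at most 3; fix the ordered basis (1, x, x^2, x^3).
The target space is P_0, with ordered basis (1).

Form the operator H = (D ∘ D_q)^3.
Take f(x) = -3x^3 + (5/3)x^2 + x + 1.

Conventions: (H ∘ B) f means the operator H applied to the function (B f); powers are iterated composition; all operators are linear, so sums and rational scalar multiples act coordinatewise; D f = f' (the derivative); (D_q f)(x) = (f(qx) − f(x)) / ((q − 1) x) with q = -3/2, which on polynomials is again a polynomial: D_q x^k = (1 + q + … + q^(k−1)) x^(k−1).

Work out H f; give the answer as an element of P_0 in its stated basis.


g(x) = 0

D_q f = -(21/4)x^2 - (5/6)x + 1
D D_q f = -(21/2)x - 5/6
D_q (D ∘ D_q) f = -21/2
D D_q (D ∘ D_q) f = 0
D_q (D ∘ D_q) (D ∘ D_q) f = 0
D D_q (D ∘ D_q) (D ∘ D_q) f = 0


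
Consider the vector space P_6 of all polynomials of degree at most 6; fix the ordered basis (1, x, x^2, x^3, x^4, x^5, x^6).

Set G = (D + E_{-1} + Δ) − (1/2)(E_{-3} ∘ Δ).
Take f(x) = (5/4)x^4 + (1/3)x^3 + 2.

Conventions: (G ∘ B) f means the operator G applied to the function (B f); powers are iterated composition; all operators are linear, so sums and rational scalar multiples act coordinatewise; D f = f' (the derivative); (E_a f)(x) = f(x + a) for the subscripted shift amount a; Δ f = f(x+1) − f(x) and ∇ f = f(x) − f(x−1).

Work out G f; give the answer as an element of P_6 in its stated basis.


D f = 5x^3 + x^2
E_{-1} f = (5/4)x^4 - (14/3)x^3 + (13/2)x^2 - 4x + 35/12
Δ f = 5x^3 + (17/2)x^2 + 6x + 19/12
(D + E_{-1} + Δ) f = (5/4)x^4 + (16/3)x^3 + 16x^2 + 2x + 9/2
Δ f = 5x^3 + (17/2)x^2 + 6x + 19/12
E_{-3} Δ f = 5x^3 - (73/2)x^2 + 90x - 899/12
(-(1/2)(E_{-3} ∘ Δ)) f = -(5/2)x^3 + (73/4)x^2 - 45x + 899/24
((D + E_{-1} + Δ) − (1/2)(E_{-3} ∘ Δ)) f = (5/4)x^4 + (17/6)x^3 + (137/4)x^2 - 43x + 1007/24

the image equals g(x) = (5/4)x^4 + (17/6)x^3 + (137/4)x^2 - 43x + 1007/24


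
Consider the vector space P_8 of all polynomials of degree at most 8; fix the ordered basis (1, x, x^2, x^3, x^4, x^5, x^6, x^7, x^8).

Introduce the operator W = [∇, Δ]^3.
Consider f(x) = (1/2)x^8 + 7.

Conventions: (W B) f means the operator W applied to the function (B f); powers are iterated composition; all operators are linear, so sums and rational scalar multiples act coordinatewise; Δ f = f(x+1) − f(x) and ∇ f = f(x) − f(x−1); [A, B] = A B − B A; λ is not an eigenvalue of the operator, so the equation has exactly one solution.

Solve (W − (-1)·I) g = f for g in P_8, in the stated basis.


g(x) = (1/2)x^8 + 7

write g with unknown coordinates in the stated basis and equate coefficients in (W − (-1)·I) g = f
solving from the highest basis element down gives g = (1/2)x^8 + 7
check: W g = 0
so W g − (-1)·g = (1/2)x^8 + 7 = f ✓


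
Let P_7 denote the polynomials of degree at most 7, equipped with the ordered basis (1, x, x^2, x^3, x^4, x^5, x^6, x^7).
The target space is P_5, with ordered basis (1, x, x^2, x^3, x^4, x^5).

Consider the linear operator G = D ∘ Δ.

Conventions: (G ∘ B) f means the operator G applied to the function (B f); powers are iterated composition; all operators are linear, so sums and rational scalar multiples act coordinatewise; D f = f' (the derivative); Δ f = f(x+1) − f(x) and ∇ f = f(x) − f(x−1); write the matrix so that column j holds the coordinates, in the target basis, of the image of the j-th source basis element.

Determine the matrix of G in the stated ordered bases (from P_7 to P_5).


image of 1: 0
image of x: 0
image of x^2: 2
image of x^3: 6x + 3
image of x^4: 12x^2 + 12x + 4
image of x^5: 20x^3 + 30x^2 + 20x + 5
image of x^6: 30x^4 + 60x^3 + 60x^2 + 30x + 6
image of x^7: 42x^5 + 105x^4 + 140x^3 + 105x^2 + 42x + 7
each image's coordinates form column j of the matrix

the matrix is [[0, 0, 2, 3, 4, 5, 6, 7]; [0, 0, 0, 6, 12, 20, 30, 42]; [0, 0, 0, 0, 12, 30, 60, 105]; [0, 0, 0, 0, 0, 20, 60, 140]; [0, 0, 0, 0, 0, 0, 30, 105]; [0, 0, 0, 0, 0, 0, 0, 42]] (rows listed top to bottom)


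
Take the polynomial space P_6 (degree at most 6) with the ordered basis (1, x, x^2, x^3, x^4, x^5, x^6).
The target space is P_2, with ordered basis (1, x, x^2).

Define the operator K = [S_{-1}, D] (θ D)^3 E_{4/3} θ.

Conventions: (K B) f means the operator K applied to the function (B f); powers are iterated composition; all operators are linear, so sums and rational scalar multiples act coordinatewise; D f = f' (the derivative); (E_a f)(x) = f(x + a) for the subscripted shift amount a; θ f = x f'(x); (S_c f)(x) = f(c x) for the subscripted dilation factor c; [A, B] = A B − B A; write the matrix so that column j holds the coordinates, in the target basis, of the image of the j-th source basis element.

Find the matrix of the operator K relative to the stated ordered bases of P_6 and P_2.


image of 1: 0
image of x: 0
image of x^2: 0
image of x^3: 0
image of x^4: 1152
image of x^5: -28800x + 9600
image of x^6: 259200x^2 - 276480x + 46080
each image's coordinates form column j of the matrix

the matrix is [[0, 0, 0, 0, 1152, 9600, 46080]; [0, 0, 0, 0, 0, -28800, -276480]; [0, 0, 0, 0, 0, 0, 259200]] (rows listed top to bottom)


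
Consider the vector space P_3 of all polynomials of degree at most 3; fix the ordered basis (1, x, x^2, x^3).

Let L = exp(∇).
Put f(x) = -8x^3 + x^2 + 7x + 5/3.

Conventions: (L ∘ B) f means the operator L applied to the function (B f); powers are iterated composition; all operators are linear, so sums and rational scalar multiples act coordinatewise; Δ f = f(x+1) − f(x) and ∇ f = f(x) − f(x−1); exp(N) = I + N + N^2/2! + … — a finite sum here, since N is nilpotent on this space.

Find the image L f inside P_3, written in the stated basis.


g(x) = -8x^3 - 23x^2 + 9x + 50/3

order-1 term: -24x^2 + 26x - 2
order-2 term: -24x + 25
order-3 term: -8
the series for exp(∇) f terminates at order 3
exp(∇) f = -8x^3 - 23x^2 + 9x + 50/3


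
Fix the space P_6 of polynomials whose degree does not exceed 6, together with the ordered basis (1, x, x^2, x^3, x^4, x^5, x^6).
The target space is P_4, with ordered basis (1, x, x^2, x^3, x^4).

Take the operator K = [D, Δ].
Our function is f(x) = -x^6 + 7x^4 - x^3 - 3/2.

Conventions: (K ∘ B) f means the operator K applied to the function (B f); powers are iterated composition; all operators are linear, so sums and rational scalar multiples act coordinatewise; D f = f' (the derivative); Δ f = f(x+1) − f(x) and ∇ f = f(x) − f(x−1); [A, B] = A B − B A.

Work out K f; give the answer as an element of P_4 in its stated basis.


Δ f = -6x^5 - 15x^4 + 8x^3 + 24x^2 + 19x + 5
D Δ f = -30x^4 - 60x^3 + 24x^2 + 48x + 19
D f = -6x^5 + 28x^3 - 3x^2
Δ D f = -30x^4 - 60x^3 + 24x^2 + 48x + 19
[D, Δ] f = 0

the result is g(x) = 0


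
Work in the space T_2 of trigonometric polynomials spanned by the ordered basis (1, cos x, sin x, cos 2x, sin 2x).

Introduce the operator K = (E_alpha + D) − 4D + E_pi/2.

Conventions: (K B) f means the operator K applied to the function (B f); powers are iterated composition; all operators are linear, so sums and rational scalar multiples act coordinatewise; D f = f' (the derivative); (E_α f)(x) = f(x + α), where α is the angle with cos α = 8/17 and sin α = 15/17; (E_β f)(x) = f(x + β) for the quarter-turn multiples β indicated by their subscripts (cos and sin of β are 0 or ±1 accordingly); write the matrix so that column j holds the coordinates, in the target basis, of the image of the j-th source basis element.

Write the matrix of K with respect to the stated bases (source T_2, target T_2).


image of 1: 2
image of cos x: (8/17)cos x + (19/17)sin x
image of sin x: -(19/17)cos x + (8/17)sin x
image of cos 2x: -(450/289)cos 2x + (1494/289)sin 2x
image of sin 2x: -(1494/289)cos 2x - (450/289)sin 2x
each image's coordinates form column j of the matrix

the matrix is [[2, 0, 0, 0, 0]; [0, 8/17, -19/17, 0, 0]; [0, 19/17, 8/17, 0, 0]; [0, 0, 0, -450/289, -1494/289]; [0, 0, 0, 1494/289, -450/289]] (rows listed top to bottom)


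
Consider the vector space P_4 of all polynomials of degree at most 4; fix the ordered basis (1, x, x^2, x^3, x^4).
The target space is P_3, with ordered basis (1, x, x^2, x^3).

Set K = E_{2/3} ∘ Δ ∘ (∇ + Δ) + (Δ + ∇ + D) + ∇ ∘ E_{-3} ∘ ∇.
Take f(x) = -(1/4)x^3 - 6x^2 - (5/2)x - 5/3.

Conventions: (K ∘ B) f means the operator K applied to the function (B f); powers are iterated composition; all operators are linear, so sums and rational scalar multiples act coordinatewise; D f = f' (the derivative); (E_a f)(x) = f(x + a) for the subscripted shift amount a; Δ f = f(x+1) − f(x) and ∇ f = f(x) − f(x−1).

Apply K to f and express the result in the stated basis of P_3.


∇ f = -(3/4)x^2 - (45/4)x + 13/4
Δ f = -(3/4)x^2 - (51/4)x - 35/4
(∇ + Δ) f = -(3/2)x^2 - 24x - 11/2
Δ (∇ + Δ) f = -3x - 51/2
E_{2/3} Δ (∇ + Δ) f = -3x - 55/2
Δ f = -(3/4)x^2 - (51/4)x - 35/4
∇ f = -(3/4)x^2 - (45/4)x + 13/4
D f = -(3/4)x^2 - 12x - 5/2
(Δ + ∇ + D) f = -(9/4)x^2 - 36x - 8
∇ f = -(3/4)x^2 - (45/4)x + 13/4
E_{-3} ∇ f = -(3/4)x^2 - (27/4)x + 121/4
∇ E_{-3} ∇ f = -(3/2)x - 6
(E_{2/3} ∘ Δ ∘ (∇ + Δ) + (Δ + ∇ + D) + ∇ ∘ E_{-3} ∘ ∇) f = -(9/4)x^2 - (81/2)x - 83/2

g(x) = -(9/4)x^2 - (81/2)x - 83/2


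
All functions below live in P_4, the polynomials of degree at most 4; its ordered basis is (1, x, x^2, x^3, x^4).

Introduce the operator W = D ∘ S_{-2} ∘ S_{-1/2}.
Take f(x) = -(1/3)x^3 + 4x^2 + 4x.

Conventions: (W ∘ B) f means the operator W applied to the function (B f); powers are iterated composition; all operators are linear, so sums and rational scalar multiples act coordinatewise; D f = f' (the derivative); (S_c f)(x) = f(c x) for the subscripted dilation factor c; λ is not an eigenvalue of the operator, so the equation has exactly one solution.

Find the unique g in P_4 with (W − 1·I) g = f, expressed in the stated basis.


the result is g(x) = (1/3)x^3 - 3x^2 - 10x - 10

write g with unknown coordinates in the stated basis and equate coefficients in (W − 1·I) g = f
solving from the highest basis element down gives g = (1/3)x^3 - 3x^2 - 10x - 10
check: W g = x^2 - 6x - 10
so W g − 1·g = -(1/3)x^3 + 4x^2 + 4x = f ✓


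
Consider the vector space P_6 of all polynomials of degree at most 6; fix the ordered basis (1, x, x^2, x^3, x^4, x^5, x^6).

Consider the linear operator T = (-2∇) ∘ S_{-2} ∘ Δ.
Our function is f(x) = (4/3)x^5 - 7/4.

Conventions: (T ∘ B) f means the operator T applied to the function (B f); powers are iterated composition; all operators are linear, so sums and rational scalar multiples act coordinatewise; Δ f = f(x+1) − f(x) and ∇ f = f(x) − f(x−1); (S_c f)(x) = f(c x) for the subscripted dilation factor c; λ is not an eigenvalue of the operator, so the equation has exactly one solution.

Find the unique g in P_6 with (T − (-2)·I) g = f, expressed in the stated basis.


the image equals g(x) = (2/3)x^5 + (640/3)x^3 - 480x^2 + (16640/3)x - 16487/8

write g with unknown coordinates in the stated basis and equate coefficients in (T − (-2)·I) g = f
solving from the highest basis element down gives g = (2/3)x^5 + (640/3)x^3 - 480x^2 + (16640/3)x - 16487/8
check: T g = -(1280/3)x^3 + 960x^2 - (33280/3)x + 4120
so T g − (-2)·g = (4/3)x^5 - 7/4 = f ✓


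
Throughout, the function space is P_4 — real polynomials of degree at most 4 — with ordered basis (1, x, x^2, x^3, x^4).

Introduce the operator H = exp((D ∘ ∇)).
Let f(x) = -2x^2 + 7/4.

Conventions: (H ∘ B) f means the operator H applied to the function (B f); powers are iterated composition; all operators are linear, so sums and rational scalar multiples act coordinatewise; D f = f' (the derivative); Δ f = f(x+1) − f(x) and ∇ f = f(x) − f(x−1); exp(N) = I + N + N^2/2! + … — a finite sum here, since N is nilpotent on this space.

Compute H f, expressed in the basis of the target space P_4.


the image equals g(x) = -2x^2 - 9/4

order-1 term: -4
the series for exp((D ∘ ∇)) f terminates at order 1
exp((D ∘ ∇)) f = -2x^2 - 9/4


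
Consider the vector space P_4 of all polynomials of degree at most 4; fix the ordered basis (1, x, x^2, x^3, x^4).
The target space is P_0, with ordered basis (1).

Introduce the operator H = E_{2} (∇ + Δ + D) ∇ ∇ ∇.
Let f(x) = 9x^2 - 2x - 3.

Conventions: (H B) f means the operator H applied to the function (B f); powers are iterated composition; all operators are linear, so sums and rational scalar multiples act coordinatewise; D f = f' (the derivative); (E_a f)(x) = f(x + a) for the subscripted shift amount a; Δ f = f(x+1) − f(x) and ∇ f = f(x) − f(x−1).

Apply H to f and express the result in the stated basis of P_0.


g(x) = 0

∇ f = 18x - 11
∇ ∇ f = 18
∇ ∇ ∇ f = 0
∇ (∇ ∇ ∇) f = 0
Δ (∇ ∇ ∇) f = 0
D (∇ ∇ ∇) f = 0
(∇ + Δ + D) (∇ ∇ ∇) f = 0
E_{2} (∇ + Δ + D) (∇ ∇ ∇) f = 0


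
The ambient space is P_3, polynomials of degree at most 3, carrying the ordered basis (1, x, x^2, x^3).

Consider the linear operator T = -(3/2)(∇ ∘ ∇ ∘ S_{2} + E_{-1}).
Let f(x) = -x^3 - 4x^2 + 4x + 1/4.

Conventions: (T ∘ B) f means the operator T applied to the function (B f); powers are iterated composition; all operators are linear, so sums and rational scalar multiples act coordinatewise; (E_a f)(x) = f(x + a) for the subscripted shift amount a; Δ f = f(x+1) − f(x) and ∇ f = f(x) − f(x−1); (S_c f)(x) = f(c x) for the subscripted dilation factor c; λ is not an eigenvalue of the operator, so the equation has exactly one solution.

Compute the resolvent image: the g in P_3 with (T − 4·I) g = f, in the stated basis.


write g with unknown coordinates in the stated basis and equate coefficients in (T − 4·I) g = f
solving from the highest basis element down gives g = (2/11)x^3 + (106/121)x^2 - (3698/1331)x - 15335/29282
check: T g = -(3/11)x^3 - (60/121)x^2 - (9468/1331)x - 108039/58564
so T g − 4·g = -x^3 - 4x^2 + 4x + 1/4 = f ✓

the image equals g(x) = (2/11)x^3 + (106/121)x^2 - (3698/1331)x - 15335/29282


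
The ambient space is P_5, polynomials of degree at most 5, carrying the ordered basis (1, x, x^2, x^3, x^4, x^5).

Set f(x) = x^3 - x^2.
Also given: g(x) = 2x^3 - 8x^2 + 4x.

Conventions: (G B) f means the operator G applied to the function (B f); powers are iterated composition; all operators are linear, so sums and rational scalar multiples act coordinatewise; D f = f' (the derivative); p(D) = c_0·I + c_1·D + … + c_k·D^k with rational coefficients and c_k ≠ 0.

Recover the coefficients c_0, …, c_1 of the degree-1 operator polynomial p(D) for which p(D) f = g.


D^0 f = x^3 - x^2
D^1 f = 3x^2 - 2x
matching coefficients of g against c_0 f + c_1 Df + … from the top degree down determines the c_i
solution: c_0 = 2, c_1 = -2

c_0 = 2, c_1 = -2


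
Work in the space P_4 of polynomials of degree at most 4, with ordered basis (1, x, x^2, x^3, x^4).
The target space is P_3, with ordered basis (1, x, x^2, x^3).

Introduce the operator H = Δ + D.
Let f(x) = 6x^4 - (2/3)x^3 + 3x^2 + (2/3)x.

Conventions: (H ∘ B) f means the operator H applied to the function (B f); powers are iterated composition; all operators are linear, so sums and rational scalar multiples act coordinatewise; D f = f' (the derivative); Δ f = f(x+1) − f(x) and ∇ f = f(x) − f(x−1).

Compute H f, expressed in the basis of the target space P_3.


Δ f = 24x^3 + 34x^2 + 28x + 9
D f = 24x^3 - 2x^2 + 6x + 2/3
(Δ + D) f = 48x^3 + 32x^2 + 34x + 29/3

g(x) = 48x^3 + 32x^2 + 34x + 29/3


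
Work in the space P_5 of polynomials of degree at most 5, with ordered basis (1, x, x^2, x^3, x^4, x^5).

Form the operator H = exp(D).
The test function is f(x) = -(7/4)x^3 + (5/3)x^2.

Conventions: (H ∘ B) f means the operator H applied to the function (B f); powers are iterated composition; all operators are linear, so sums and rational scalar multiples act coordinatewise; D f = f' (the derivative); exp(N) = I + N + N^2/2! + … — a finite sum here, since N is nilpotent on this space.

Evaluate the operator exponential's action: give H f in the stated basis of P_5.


order-1 term: -(21/4)x^2 + (10/3)x
order-2 term: -(21/4)x + 5/3
order-3 term: -7/4
the series for exp(D) f terminates at order 3
exp(D) f = -(7/4)x^3 - (43/12)x^2 - (23/12)x - 1/12

g(x) = -(7/4)x^3 - (43/12)x^2 - (23/12)x - 1/12


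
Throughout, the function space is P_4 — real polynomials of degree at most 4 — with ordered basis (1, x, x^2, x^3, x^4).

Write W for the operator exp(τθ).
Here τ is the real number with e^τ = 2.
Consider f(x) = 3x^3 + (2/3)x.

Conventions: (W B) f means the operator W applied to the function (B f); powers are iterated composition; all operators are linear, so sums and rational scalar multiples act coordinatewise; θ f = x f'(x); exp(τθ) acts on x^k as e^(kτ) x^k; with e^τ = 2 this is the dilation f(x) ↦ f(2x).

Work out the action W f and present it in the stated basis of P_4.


the image equals g(x) = 24x^3 + (4/3)x

exp(τθ) x^k = e^(kτ) x^k; with e^τ = 2 this sends x^k to 2^k x^k
x ↦ 2 x
x^3 ↦ 8 x^3
applying this coordinatewise to f: exp(τθ) f = 24x^3 + (4/3)x
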